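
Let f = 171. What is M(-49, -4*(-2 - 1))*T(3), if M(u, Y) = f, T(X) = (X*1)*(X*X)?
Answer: 4617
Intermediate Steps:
T(X) = X**3 (T(X) = X*X**2 = X**3)
M(u, Y) = 171
M(-49, -4*(-2 - 1))*T(3) = 171*3**3 = 171*27 = 4617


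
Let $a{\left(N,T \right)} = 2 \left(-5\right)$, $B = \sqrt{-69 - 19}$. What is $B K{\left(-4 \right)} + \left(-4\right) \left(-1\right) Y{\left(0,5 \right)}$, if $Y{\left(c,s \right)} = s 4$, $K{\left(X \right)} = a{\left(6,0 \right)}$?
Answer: $80 - 20 i \sqrt{22} \approx 80.0 - 93.808 i$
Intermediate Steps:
$B = 2 i \sqrt{22}$ ($B = \sqrt{-88} = 2 i \sqrt{22} \approx 9.3808 i$)
$a{\left(N,T \right)} = -10$
$K{\left(X \right)} = -10$
$Y{\left(c,s \right)} = 4 s$
$B K{\left(-4 \right)} + \left(-4\right) \left(-1\right) Y{\left(0,5 \right)} = 2 i \sqrt{22} \left(-10\right) + \left(-4\right) \left(-1\right) 4 \cdot 5 = - 20 i \sqrt{22} + 4 \cdot 20 = - 20 i \sqrt{22} + 80 = 80 - 20 i \sqrt{22}$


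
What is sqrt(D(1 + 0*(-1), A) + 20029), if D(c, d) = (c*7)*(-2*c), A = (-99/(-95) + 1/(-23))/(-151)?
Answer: sqrt(20015) ≈ 141.47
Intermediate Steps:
A = -2182/329935 (A = (-99*(-1/95) + 1*(-1/23))*(-1/151) = (99/95 - 1/23)*(-1/151) = (2182/2185)*(-1/151) = -2182/329935 ≈ -0.0066134)
D(c, d) = -14*c**2 (D(c, d) = (7*c)*(-2*c) = -14*c**2)
sqrt(D(1 + 0*(-1), A) + 20029) = sqrt(-14*(1 + 0*(-1))**2 + 20029) = sqrt(-14*(1 + 0)**2 + 20029) = sqrt(-14*1**2 + 20029) = sqrt(-14*1 + 20029) = sqrt(-14 + 20029) = sqrt(20015)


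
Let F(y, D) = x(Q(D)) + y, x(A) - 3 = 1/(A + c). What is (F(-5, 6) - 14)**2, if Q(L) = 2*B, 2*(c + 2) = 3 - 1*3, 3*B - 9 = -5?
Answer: 841/4 ≈ 210.25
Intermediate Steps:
B = 4/3 (B = 3 + (1/3)*(-5) = 3 - 5/3 = 4/3 ≈ 1.3333)
c = -2 (c = -2 + (3 - 1*3)/2 = -2 + (3 - 3)/2 = -2 + (1/2)*0 = -2 + 0 = -2)
Q(L) = 8/3 (Q(L) = 2*(4/3) = 8/3)
x(A) = 3 + 1/(-2 + A) (x(A) = 3 + 1/(A - 2) = 3 + 1/(-2 + A))
F(y, D) = 9/2 + y (F(y, D) = (-5 + 3*(8/3))/(-2 + 8/3) + y = (-5 + 8)/(2/3) + y = (3/2)*3 + y = 9/2 + y)
(F(-5, 6) - 14)**2 = ((9/2 - 5) - 14)**2 = (-1/2 - 14)**2 = (-29/2)**2 = 841/4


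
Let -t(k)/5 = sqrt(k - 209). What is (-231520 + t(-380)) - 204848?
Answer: -436368 - 5*I*sqrt(589) ≈ -4.3637e+5 - 121.35*I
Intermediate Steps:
t(k) = -5*sqrt(-209 + k) (t(k) = -5*sqrt(k - 209) = -5*sqrt(-209 + k))
(-231520 + t(-380)) - 204848 = (-231520 - 5*sqrt(-209 - 380)) - 204848 = (-231520 - 5*I*sqrt(589)) - 204848 = -436368 - 5*I*sqrt(589)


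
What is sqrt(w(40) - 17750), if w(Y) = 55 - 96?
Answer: I*sqrt(17791) ≈ 133.38*I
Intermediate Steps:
w(Y) = -41
sqrt(w(40) - 17750) = sqrt(-41 - 17750) = sqrt(-17791) = I*sqrt(17791)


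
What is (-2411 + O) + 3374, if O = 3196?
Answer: 4159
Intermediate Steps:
(-2411 + O) + 3374 = (-2411 + 3196) + 3374 = 785 + 3374 = 4159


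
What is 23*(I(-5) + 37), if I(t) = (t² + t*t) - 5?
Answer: 1886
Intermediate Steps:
I(t) = -5 + 2*t² (I(t) = (t² + t²) - 5 = 2*t² - 5 = -5 + 2*t²)
23*(I(-5) + 37) = 23*((-5 + 2*(-5)²) + 37) = 23*((-5 + 2*25) + 37) = 23*((-5 + 50) + 37) = 23*(45 + 37) = 23*82 = 1886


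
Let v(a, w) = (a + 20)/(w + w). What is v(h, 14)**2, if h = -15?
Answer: 25/784 ≈ 0.031888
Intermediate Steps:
v(a, w) = (20 + a)/(2*w) (v(a, w) = (20 + a)/((2*w)) = (20 + a)*(1/(2*w)) = (20 + a)/(2*w))
v(h, 14)**2 = ((1/2)*(20 - 15)/14)**2 = ((1/2)*(1/14)*5)**2 = (5/28)**2 = 25/784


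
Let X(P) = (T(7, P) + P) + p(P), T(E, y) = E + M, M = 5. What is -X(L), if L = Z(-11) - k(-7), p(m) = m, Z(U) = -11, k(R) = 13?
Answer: 36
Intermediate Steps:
T(E, y) = 5 + E (T(E, y) = E + 5 = 5 + E)
L = -24 (L = -11 - 1*13 = -11 - 13 = -24)
X(P) = 12 + 2*P (X(P) = ((5 + 7) + P) + P = (12 + P) + P = 12 + 2*P)
-X(L) = -(12 + 2*(-24)) = -(12 - 48) = -1*(-36) = 36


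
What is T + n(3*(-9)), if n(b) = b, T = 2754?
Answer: 2727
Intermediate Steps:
T + n(3*(-9)) = 2754 + 3*(-9) = 2754 - 27 = 2727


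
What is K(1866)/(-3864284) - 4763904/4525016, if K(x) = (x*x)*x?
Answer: -919341587958846/546435841517 ≈ -1682.4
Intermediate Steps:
K(x) = x³ (K(x) = x²*x = x³)
K(1866)/(-3864284) - 4763904/4525016 = 1866³/(-3864284) - 4763904/4525016 = 6497329896*(-1/3864284) - 4763904*1/4525016 = -1624332474/966071 - 595488/565627 = -919341587958846/546435841517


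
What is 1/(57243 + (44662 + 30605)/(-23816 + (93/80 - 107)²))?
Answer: 80732311/4620877969773 ≈ 1.7471e-5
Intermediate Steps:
1/(57243 + (44662 + 30605)/(-23816 + (93/80 - 107)²)) = 1/(57243 + 75267/(-23816 + (93*(1/80) - 107)²)) = 1/(57243 + 75267/(-23816 + (93/80 - 107)²)) = 1/(57243 + 75267/(-23816 + (-8467/80)²)) = 1/(57243 + 75267/(-23816 + 71690089/6400)) = 1/(57243 + 75267/(-80732311/6400)) = 1/(57243 + 75267*(-6400/80732311)) = 1/(57243 - 481708800/80732311) = 1/(4620877969773/80732311) = 80732311/4620877969773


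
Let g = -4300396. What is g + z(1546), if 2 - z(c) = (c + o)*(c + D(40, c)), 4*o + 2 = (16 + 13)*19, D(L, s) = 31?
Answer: -27819517/4 ≈ -6.9549e+6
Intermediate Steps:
o = 549/4 (o = -½ + ((16 + 13)*19)/4 = -½ + (29*19)/4 = -½ + (¼)*551 = -½ + 551/4 = 549/4 ≈ 137.25)
z(c) = 2 - (31 + c)*(549/4 + c) (z(c) = 2 - (c + 549/4)*(c + 31) = 2 - (549/4 + c)*(31 + c) = 2 - (31 + c)*(549/4 + c))
g + z(1546) = -4300396 + (-17011/4 - 1*1546² - 673/4*1546) = -4300396 + (-17011/4 - 1*2390116 - 520229/2) = -4300396 + (-17011/4 - 2390116 - 520229/2) = -4300396 - 10617933/4 = -27819517/4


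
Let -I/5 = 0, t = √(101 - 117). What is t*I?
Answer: 0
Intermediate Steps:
t = 4*I (t = √(-16) = 4*I ≈ 4.0*I)
I = 0 (I = -5*0 = 0)
t*I = (4*I)*0 = 0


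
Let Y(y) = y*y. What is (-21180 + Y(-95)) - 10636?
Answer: -22791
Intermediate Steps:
Y(y) = y²
(-21180 + Y(-95)) - 10636 = (-21180 + (-95)²) - 10636 = (-21180 + 9025) - 10636 = -12155 - 10636 = -22791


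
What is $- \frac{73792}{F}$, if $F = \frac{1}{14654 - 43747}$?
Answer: $2146830656$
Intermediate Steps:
$F = - \frac{1}{29093}$ ($F = \frac{1}{-29093} = - \frac{1}{29093} \approx -3.4373 \cdot 10^{-5}$)
$- \frac{73792}{F} = - \frac{73792}{- \frac{1}{29093}} = \left(-73792\right) \left(-29093\right) = 2146830656$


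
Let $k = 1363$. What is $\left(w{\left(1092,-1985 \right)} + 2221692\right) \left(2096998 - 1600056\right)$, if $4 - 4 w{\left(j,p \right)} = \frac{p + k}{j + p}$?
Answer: $\frac{985918861311277}{893} \approx 1.1041 \cdot 10^{12}$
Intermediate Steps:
$w{\left(j,p \right)} = 1 - \frac{1363 + p}{4 \left(j + p\right)}$ ($w{\left(j,p \right)} = 1 - \frac{\left(p + 1363\right) \frac{1}{j + p}}{4} = 1 - \frac{\left(1363 + p\right) \frac{1}{j + p}}{4} = 1 - \frac{\frac{1}{j + p} \left(1363 + p\right)}{4} = 1 - \frac{1363 + p}{4 \left(j + p\right)}$)
$\left(w{\left(1092,-1985 \right)} + 2221692\right) \left(2096998 - 1600056\right) = \left(\frac{- \frac{1363}{4} + 1092 + \frac{3}{4} \left(-1985\right)}{1092 - 1985} + 2221692\right) \left(2096998 - 1600056\right) = \left(\frac{- \frac{1363}{4} + 1092 - \frac{5955}{4}}{-893} + 2221692\right) 496942 = \left(\left(- \frac{1}{893}\right) \left(- \frac{1475}{2}\right) + 2221692\right) 496942 = \left(\frac{1475}{1786} + 2221692\right) 496942 = \frac{3967943387}{1786} \cdot 496942 = \frac{985918861311277}{893}$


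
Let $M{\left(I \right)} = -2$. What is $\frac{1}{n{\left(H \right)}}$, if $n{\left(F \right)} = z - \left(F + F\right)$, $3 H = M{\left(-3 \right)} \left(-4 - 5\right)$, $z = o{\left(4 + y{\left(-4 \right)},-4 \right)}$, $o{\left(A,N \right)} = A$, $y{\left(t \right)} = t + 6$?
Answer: $- \frac{1}{6} \approx -0.16667$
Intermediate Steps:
$y{\left(t \right)} = 6 + t$
$z = 6$ ($z = 4 + \left(6 - 4\right) = 4 + 2 = 6$)
$H = 6$ ($H = \frac{\left(-2\right) \left(-4 - 5\right)}{3} = \frac{\left(-2\right) \left(-9\right)}{3} = \frac{1}{3} \cdot 18 = 6$)
$n{\left(F \right)} = 6 - 2 F$ ($n{\left(F \right)} = 6 - \left(F + F\right) = 6 - 2 F$)
$\frac{1}{n{\left(H \right)}} = \frac{1}{6 - 12} = \frac{1}{-6} = - \frac{1}{6}$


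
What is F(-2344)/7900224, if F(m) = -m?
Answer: 293/987528 ≈ 0.00029670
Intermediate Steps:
F(-2344)/7900224 = -1*(-2344)/7900224 = 2344*(1/7900224) = 293/987528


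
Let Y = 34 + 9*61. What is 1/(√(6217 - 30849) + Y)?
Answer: 583/364521 - 2*I*√6158/364521 ≈ 0.0015994 - 0.00043055*I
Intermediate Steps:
Y = 583 (Y = 34 + 549 = 583)
1/(√(6217 - 30849) + Y) = 1/(√(6217 - 30849) + 583) = 1/(√(-24632) + 583) = 1/(2*I*√6158 + 583) = 1/(583 + 2*I*√6158)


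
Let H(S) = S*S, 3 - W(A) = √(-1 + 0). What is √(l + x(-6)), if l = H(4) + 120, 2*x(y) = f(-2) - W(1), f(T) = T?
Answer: √(534 + 2*I)/2 ≈ 11.554 + 0.021637*I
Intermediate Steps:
W(A) = 3 - I (W(A) = 3 - √(-1 + 0) = 3 - √(-1) = 3 - I)
H(S) = S²
x(y) = -5/2 + I/2 (x(y) = (-2 - (3 - I))/2 = (-2 + (-3 + I))/2 = (-5 + I)/2 = -5/2 + I/2)
l = 136 (l = 4² + 120 = 16 + 120 = 136)
√(l + x(-6)) = √(136 + (-5/2 + I/2)) = √(267/2 + I/2)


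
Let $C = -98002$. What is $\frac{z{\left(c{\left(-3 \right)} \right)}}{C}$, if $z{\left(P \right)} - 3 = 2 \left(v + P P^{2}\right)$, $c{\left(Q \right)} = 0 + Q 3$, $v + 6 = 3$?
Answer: $\frac{1461}{98002} \approx 0.014908$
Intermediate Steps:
$v = -3$ ($v = -6 + 3 = -3$)
$c{\left(Q \right)} = 3 Q$ ($c{\left(Q \right)} = 0 + 3 Q = 3 Q$)
$z{\left(P \right)} = -3 + 2 P^{3}$ ($z{\left(P \right)} = 3 + 2 \left(-3 + P P^{2}\right) = 3 + 2 \left(-3 + P^{3}\right) = 3 + \left(-6 + 2 P^{3}\right) = -3 + 2 P^{3}$)
$\frac{z{\left(c{\left(-3 \right)} \right)}}{C} = \frac{-3 + 2 \left(3 \left(-3\right)\right)^{3}}{-98002} = \left(-3 + 2 \left(-9\right)^{3}\right) \left(- \frac{1}{98002}\right) = \left(-3 + 2 \left(-729\right)\right) \left(- \frac{1}{98002}\right) = \left(-3 - 1458\right) \left(- \frac{1}{98002}\right) = \left(-1461\right) \left(- \frac{1}{98002}\right) = \frac{1461}{98002}$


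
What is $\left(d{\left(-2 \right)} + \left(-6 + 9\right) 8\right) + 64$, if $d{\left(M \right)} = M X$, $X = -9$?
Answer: $106$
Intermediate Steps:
$d{\left(M \right)} = - 9 M$ ($d{\left(M \right)} = M \left(-9\right) = - 9 M$)
$\left(d{\left(-2 \right)} + \left(-6 + 9\right) 8\right) + 64 = \left(\left(-9\right) \left(-2\right) + \left(-6 + 9\right) 8\right) + 64 = \left(18 + 3 \cdot 8\right) + 64 = \left(18 + 24\right) + 64 = 42 + 64 = 106$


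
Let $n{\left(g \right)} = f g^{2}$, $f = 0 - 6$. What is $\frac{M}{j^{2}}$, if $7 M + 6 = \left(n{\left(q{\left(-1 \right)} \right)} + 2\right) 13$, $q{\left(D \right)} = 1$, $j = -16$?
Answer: $- \frac{29}{896} \approx -0.032366$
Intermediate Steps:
$f = -6$ ($f = 0 - 6 = -6$)
$n{\left(g \right)} = - 6 g^{2}$
$M = - \frac{58}{7}$ ($M = - \frac{6}{7} + \frac{\left(- 6 \cdot 1^{2} + 2\right) 13}{7} = - \frac{6}{7} + \frac{\left(\left(-6\right) 1 + 2\right) 13}{7} = - \frac{6}{7} + \frac{\left(-6 + 2\right) 13}{7} = - \frac{6}{7} + \frac{\left(-4\right) 13}{7} = - \frac{6}{7} + \frac{1}{7} \left(-52\right) = - \frac{6}{7} - \frac{52}{7} = - \frac{58}{7} \approx -8.2857$)
$\frac{M}{j^{2}} = - \frac{58}{7 \left(-16\right)^{2}} = - \frac{58}{7 \cdot 256} = \left(- \frac{58}{7}\right) \frac{1}{256} = - \frac{29}{896}$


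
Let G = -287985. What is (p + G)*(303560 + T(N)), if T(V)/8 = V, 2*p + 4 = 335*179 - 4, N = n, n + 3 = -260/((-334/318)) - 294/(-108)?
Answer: -118482730514830/1503 ≈ -7.8831e+10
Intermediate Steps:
n = 743285/3006 (n = -3 + (-260/((-334/318)) - 294/(-108)) = -3 + (-260/((-334*1/318)) - 294*(-1/108)) = -3 + (-260/(-167/159) + 49/18) = -3 + (-260*(-159/167) + 49/18) = -3 + (41340/167 + 49/18) = -3 + 752303/3006 = 743285/3006 ≈ 247.27)
N = 743285/3006 ≈ 247.27
p = 59957/2 (p = -2 + (335*179 - 4)/2 = -2 + (59965 - 4)/2 = -2 + (½)*59961 = -2 + 59961/2 = 59957/2 ≈ 29979.)
T(V) = 8*V
(p + G)*(303560 + T(N)) = (59957/2 - 287985)*(303560 + 8*(743285/3006)) = -516013*(303560 + 2973140/1503)/2 = -516013/2*459223820/1503 = -118482730514830/1503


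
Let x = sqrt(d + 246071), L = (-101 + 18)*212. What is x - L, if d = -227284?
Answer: 17596 + sqrt(18787) ≈ 17733.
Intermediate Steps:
L = -17596 (L = -83*212 = -17596)
x = sqrt(18787) (x = sqrt(-227284 + 246071) = sqrt(18787) ≈ 137.07)
x - L = sqrt(18787) - 1*(-17596) = sqrt(18787) + 17596 = 17596 + sqrt(18787)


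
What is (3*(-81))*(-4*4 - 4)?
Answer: 4860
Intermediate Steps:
(3*(-81))*(-4*4 - 4) = -243*(-16 - 4) = -243*(-20) = 4860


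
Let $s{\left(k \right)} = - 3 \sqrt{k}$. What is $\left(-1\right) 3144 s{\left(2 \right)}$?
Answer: $9432 \sqrt{2} \approx 13339.0$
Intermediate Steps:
$\left(-1\right) 3144 s{\left(2 \right)} = \left(-1\right) 3144 \left(- 3 \sqrt{2}\right) = - 3144 \left(- 3 \sqrt{2}\right) = 9432 \sqrt{2}$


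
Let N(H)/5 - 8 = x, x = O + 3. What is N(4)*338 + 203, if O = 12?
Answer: 39073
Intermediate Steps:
x = 15 (x = 12 + 3 = 15)
N(H) = 115 (N(H) = 40 + 5*15 = 40 + 75 = 115)
N(4)*338 + 203 = 115*338 + 203 = 38870 + 203 = 39073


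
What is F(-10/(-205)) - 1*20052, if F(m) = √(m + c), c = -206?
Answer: -20052 + 2*I*√86551/41 ≈ -20052.0 + 14.351*I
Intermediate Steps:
F(m) = √(-206 + m) (F(m) = √(m - 206) = √(-206 + m))
F(-10/(-205)) - 1*20052 = √(-206 - 10/(-205)) - 1*20052 = √(-206 - 10*(-1/205)) - 20052 = √(-206 + 2/41) - 20052 = √(-8444/41) - 20052 = 2*I*√86551/41 - 20052 = -20052 + 2*I*√86551/41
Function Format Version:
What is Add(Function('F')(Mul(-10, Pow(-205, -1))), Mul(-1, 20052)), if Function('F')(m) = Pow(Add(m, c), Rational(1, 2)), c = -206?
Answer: Add(-20052, Mul(Rational(2, 41), I, Pow(86551, Rational(1, 2)))) ≈ Add(-20052., Mul(14.351, I))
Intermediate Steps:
Function('F')(m) = Pow(Add(-206, m), Rational(1, 2)) (Function('F')(m) = Pow(Add(m, -206), Rational(1, 2)) = Pow(Add(-206, m), Rational(1, 2)))
Add(Function('F')(Mul(-10, Pow(-205, -1))), Mul(-1, 20052)) = Add(Pow(Add(-206, Mul(-10, Pow(-205, -1))), Rational(1, 2)), Mul(-1, 20052)) = Add(Pow(Add(-206, Mul(-10, Rational(-1, 205))), Rational(1, 2)), -20052) = Add(Pow(Add(-206, Rational(2, 41)), Rational(1, 2)), -20052) = Add(Pow(Rational(-8444, 41), Rational(1, 2)), -20052) = Add(Mul(Rational(2, 41), I, Pow(86551, Rational(1, 2))), -20052) = Add(-20052, Mul(Rational(2, 41), I, Pow(86551, Rational(1, 2))))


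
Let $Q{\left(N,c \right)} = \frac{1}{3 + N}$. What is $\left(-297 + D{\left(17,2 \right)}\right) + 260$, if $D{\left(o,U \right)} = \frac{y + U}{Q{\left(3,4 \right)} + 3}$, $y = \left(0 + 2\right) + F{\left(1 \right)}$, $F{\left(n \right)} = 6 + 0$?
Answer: $- \frac{643}{19} \approx -33.842$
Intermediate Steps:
$F{\left(n \right)} = 6$
$y = 8$ ($y = \left(0 + 2\right) + 6 = 2 + 6 = 8$)
$D{\left(o,U \right)} = \frac{48}{19} + \frac{6 U}{19}$ ($D{\left(o,U \right)} = \frac{8 + U}{\frac{1}{3 + 3} + 3} = \frac{8 + U}{\frac{1}{6} + 3} = \frac{8 + U}{\frac{19}{6}} = \left(8 + U\right) \frac{6}{19} = \frac{48}{19} + \frac{6 U}{19}$)
$\left(-297 + D{\left(17,2 \right)}\right) + 260 = \left(-297 + \left(\frac{48}{19} + \frac{6}{19} \cdot 2\right)\right) + 260 = \left(-297 + \left(\frac{48}{19} + \frac{12}{19}\right)\right) + 260 = \left(-297 + \frac{60}{19}\right) + 260 = - \frac{5583}{19} + 260 = - \frac{643}{19}$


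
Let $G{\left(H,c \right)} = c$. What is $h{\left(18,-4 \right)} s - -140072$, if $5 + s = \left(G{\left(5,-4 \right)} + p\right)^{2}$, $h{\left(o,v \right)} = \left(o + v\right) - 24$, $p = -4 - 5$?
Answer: $138432$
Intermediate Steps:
$p = -9$
$h{\left(o,v \right)} = -24 + o + v$
$s = 164$ ($s = -5 + \left(-4 - 9\right)^{2} = -5 + \left(-13\right)^{2} = -5 + 169 = 164$)
$h{\left(18,-4 \right)} s - -140072 = \left(-24 + 18 - 4\right) 164 - -140072 = \left(-10\right) 164 + 140072 = -1640 + 140072 = 138432$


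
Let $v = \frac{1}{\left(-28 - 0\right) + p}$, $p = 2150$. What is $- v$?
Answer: $- \frac{1}{2122} \approx -0.00047125$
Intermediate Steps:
$v = \frac{1}{2122}$ ($v = \frac{1}{\left(-28 - 0\right) + 2150} = \frac{1}{\left(-28 + 0\right) + 2150} = \frac{1}{-28 + 2150} = \frac{1}{2122} \approx 0.00047125$)
$- v = \left(-1\right) \frac{1}{2122} = - \frac{1}{2122}$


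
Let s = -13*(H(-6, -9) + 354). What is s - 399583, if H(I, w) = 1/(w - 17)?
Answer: -808369/2 ≈ -4.0418e+5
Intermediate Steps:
H(I, w) = 1/(-17 + w)
s = -9203/2 (s = -13*(1/(-17 - 9) + 354) = -13*(1/(-26) + 354) = -13*(-1/26 + 354) = -13*9203/26 = -9203/2 ≈ -4601.5)
s - 399583 = -9203/2 - 399583 = -808369/2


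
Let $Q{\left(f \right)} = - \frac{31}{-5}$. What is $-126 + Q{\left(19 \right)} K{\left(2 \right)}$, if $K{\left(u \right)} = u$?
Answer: $- \frac{568}{5} \approx -113.6$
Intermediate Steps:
$Q{\left(f \right)} = \frac{31}{5}$ ($Q{\left(f \right)} = \left(-31\right) \left(- \frac{1}{5}\right) = \frac{31}{5}$)
$-126 + Q{\left(19 \right)} K{\left(2 \right)} = -126 + \frac{31}{5} \cdot 2 = -126 + \frac{62}{5} = - \frac{568}{5}$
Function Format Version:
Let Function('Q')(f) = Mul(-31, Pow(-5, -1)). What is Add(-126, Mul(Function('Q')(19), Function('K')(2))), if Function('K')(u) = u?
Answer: Rational(-568, 5) ≈ -113.60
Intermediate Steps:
Function('Q')(f) = Rational(31, 5) (Function('Q')(f) = Mul(-31, Rational(-1, 5)) = Rational(31, 5))
Add(-126, Mul(Function('Q')(19), Function('K')(2))) = Add(-126, Mul(Rational(31, 5), 2)) = Add(-126, Rational(62, 5)) = Rational(-568, 5)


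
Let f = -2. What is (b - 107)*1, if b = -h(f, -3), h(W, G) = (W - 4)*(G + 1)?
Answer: -119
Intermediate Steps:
h(W, G) = (1 + G)*(-4 + W) (h(W, G) = (-4 + W)*(1 + G) = (1 + G)*(-4 + W))
b = -12 (b = -(-4 - 2 - 4*(-3) - 3*(-2)) = -(-4 - 2 + 12 + 6) = -1*12 = -12)
(b - 107)*1 = (-12 - 107)*1 = -119*1 = -119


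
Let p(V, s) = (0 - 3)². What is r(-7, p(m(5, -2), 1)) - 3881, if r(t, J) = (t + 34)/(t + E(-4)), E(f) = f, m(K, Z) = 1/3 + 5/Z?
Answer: -42718/11 ≈ -3883.5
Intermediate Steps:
m(K, Z) = ⅓ + 5/Z (m(K, Z) = 1*(⅓) + 5/Z = ⅓ + 5/Z)
p(V, s) = 9 (p(V, s) = (-3)² = 9)
r(t, J) = (34 + t)/(-4 + t) (r(t, J) = (t + 34)/(t - 4) = (34 + t)/(-4 + t))
r(-7, p(m(5, -2), 1)) - 3881 = (34 - 7)/(-4 - 7) - 3881 = 27/(-11) - 3881 = -1/11*27 - 3881 = -27/11 - 3881 = -42718/11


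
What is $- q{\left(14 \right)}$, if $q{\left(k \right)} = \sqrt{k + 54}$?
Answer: $- 2 \sqrt{17} \approx -8.2462$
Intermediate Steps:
$q{\left(k \right)} = \sqrt{54 + k}$
$- q{\left(14 \right)} = - \sqrt{54 + 14} = - \sqrt{68} = - 2 \sqrt{17}$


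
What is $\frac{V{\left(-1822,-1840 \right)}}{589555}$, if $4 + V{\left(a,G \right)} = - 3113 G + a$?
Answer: $\frac{5726094}{589555} \approx 9.7126$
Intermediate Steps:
$V{\left(a,G \right)} = -4 + a - 3113 G$ ($V{\left(a,G \right)} = -4 - \left(- a + 3113 G\right) = -4 + a - 3113 G$)
$\frac{V{\left(-1822,-1840 \right)}}{589555} = \frac{-4 - 1822 - -5727920}{589555} = \left(-4 - 1822 + 5727920\right) \frac{1}{589555} = 5726094 \cdot \frac{1}{589555} = \frac{5726094}{589555}$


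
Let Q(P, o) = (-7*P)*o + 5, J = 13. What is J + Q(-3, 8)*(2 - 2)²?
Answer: 13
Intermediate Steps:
Q(P, o) = 5 - 7*P*o (Q(P, o) = -7*P*o + 5 = 5 - 7*P*o)
J + Q(-3, 8)*(2 - 2)² = 13 + (5 - 7*(-3)*8)*(2 - 2)² = 13 + (5 + 168)*0² = 13 + 173*0 = 13 + 0 = 13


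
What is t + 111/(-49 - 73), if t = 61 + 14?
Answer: 9039/122 ≈ 74.090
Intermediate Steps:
t = 75
t + 111/(-49 - 73) = 75 + 111/(-49 - 73) = 75 + 111/(-122) = 75 + 111*(-1/122) = 75 - 111/122 = 9039/122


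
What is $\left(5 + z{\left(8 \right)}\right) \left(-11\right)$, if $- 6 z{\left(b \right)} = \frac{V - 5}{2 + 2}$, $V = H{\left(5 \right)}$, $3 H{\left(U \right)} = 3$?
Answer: $- \frac{341}{6} \approx -56.833$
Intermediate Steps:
$H{\left(U \right)} = 1$ ($H{\left(U \right)} = \frac{1}{3} \cdot 3 = 1$)
$V = 1$
$z{\left(b \right)} = \frac{1}{6}$ ($z{\left(b \right)} = - \frac{\left(1 - 5\right) \frac{1}{2 + 2}}{6} = - \frac{\left(-4\right) \frac{1}{4}}{6} = \left(- \frac{1}{6}\right) \left(-1\right) = \frac{1}{6}$)
$\left(5 + z{\left(8 \right)}\right) \left(-11\right) = \left(5 + \frac{1}{6}\right) \left(-11\right) = \frac{31}{6} \left(-11\right) = - \frac{341}{6}$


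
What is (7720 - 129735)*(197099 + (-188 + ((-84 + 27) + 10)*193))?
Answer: -22919297600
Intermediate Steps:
(7720 - 129735)*(197099 + (-188 + ((-84 + 27) + 10)*193)) = -122015*(197099 + (-188 + (-57 + 10)*193)) = -122015*(197099 + (-188 - 47*193)) = -122015*(197099 + (-188 - 9071)) = -122015*(197099 - 9259) = -122015*187840 = -22919297600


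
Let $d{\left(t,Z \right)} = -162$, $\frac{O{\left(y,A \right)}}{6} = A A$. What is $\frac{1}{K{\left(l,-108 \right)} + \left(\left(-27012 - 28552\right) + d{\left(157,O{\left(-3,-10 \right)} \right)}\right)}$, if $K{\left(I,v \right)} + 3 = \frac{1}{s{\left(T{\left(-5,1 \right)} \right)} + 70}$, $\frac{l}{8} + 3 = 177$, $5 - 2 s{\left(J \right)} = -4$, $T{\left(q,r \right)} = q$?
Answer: $- \frac{149}{8303619} \approx -1.7944 \cdot 10^{-5}$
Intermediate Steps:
$O{\left(y,A \right)} = 6 A^{2}$ ($O{\left(y,A \right)} = 6 A A = 6 A^{2}$)
$s{\left(J \right)} = \frac{9}{2}$ ($s{\left(J \right)} = \frac{5}{2} - -2 = \frac{5}{2} + 2 = \frac{9}{2}$)
$l = 1392$ ($l = -24 + 8 \cdot 177 = -24 + 1416 = 1392$)
$K{\left(I,v \right)} = - \frac{445}{149}$ ($K{\left(I,v \right)} = -3 + \frac{1}{\frac{9}{2} + 70} = -3 + \frac{1}{\frac{149}{2}} = -3 + \frac{2}{149} = - \frac{445}{149}$)
$\frac{1}{K{\left(l,-108 \right)} + \left(\left(-27012 - 28552\right) + d{\left(157,O{\left(-3,-10 \right)} \right)}\right)} = \frac{1}{- \frac{445}{149} - 55726} = \frac{1}{- \frac{8303619}{149}} = - \frac{149}{8303619}$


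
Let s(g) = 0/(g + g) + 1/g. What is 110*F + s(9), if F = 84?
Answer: 83161/9 ≈ 9240.1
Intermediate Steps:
s(g) = 1/g (s(g) = 0/((2*g)) + 1/g = 0*(1/(2*g)) + 1/g = 0 + 1/g = 1/g)
110*F + s(9) = 110*84 + 1/9 = 9240 + 1/9 = 83161/9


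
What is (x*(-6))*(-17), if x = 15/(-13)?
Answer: -1530/13 ≈ -117.69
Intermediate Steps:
x = -15/13 (x = 15*(-1/13) = -15/13 ≈ -1.1538)
(x*(-6))*(-17) = -15/13*(-6)*(-17) = (90/13)*(-17) = -1530/13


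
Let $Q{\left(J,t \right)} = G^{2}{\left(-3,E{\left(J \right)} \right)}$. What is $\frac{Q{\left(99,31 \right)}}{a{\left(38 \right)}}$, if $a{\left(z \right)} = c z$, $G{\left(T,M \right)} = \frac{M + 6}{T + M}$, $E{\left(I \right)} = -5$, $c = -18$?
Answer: $- \frac{1}{43776} \approx -2.2844 \cdot 10^{-5}$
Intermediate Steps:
$G{\left(T,M \right)} = \frac{6 + M}{M + T}$
$a{\left(z \right)} = - 18 z$
$Q{\left(J,t \right)} = \frac{1}{64}$ ($Q{\left(J,t \right)} = \left(\frac{6 - 5}{-5 - 3}\right)^{2} = \left(\frac{1}{-8} \cdot 1\right)^{2} = \left(\left(- \frac{1}{8}\right) 1\right)^{2} = \left(- \frac{1}{8}\right)^{2} = \frac{1}{64}$)
$\frac{Q{\left(99,31 \right)}}{a{\left(38 \right)}} = \frac{1}{64 \left(\left(-18\right) 38\right)} = \frac{1}{64 \left(-684\right)} = \frac{1}{64} \left(- \frac{1}{684}\right) = - \frac{1}{43776}$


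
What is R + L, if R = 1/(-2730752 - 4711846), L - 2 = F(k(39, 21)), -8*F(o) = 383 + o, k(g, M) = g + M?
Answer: -1588994677/29770392 ≈ -53.375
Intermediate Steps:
k(g, M) = M + g
F(o) = -383/8 - o/8 (F(o) = -(383 + o)/8 = -383/8 - o/8)
L = -427/8 (L = 2 + (-383/8 - (21 + 39)/8) = 2 + (-383/8 - ⅛*60) = 2 + (-383/8 - 15/2) = 2 - 443/8 = -427/8 ≈ -53.375)
R = -1/7442598 (R = 1/(-7442598) = -1/7442598 ≈ -1.3436e-7)
R + L = -1/7442598 - 427/8 = -1588994677/29770392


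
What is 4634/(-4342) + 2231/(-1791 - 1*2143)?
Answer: -13958579/8540714 ≈ -1.6344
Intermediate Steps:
4634/(-4342) + 2231/(-1791 - 1*2143) = 4634*(-1/4342) + 2231/(-1791 - 2143) = -2317/2171 + 2231/(-3934) = -2317/2171 + 2231*(-1/3934) = -2317/2171 - 2231/3934 = -13958579/8540714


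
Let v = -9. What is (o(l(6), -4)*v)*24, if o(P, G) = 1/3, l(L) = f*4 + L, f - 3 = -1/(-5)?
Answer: -72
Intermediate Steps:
f = 16/5 (f = 3 - 1/(-5) = 3 - 1*(-⅕) = 3 + ⅕ = 16/5 ≈ 3.2000)
l(L) = 64/5 + L (l(L) = (16/5)*4 + L = 64/5 + L)
o(P, G) = ⅓
(o(l(6), -4)*v)*24 = ((⅓)*(-9))*24 = -3*24 = -72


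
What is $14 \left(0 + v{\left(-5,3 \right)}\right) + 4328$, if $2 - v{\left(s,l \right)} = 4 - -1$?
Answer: $4286$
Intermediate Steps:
$v{\left(s,l \right)} = -3$ ($v{\left(s,l \right)} = 2 - \left(4 - -1\right) = 2 - \left(4 + 1\right) = 2 - 5 = -3$)
$14 \left(0 + v{\left(-5,3 \right)}\right) + 4328 = 14 \left(0 - 3\right) + 4328 = 14 \left(-3\right) + 4328 = -42 + 4328 = 4286$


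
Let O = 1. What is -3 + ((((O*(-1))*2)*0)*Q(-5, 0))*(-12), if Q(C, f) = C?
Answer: -3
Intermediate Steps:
-3 + ((((O*(-1))*2)*0)*Q(-5, 0))*(-12) = -3 + ((((1*(-1))*2)*0)*(-5))*(-12) = -3 + ((-1*2*0)*(-5))*(-12) = -3 + (-2*0*(-5))*(-12) = -3 + (0*(-5))*(-12) = -3 + 0*(-12) = -3 + 0 = -3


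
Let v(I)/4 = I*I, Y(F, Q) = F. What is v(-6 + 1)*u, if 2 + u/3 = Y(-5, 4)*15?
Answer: -23100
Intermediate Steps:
v(I) = 4*I² (v(I) = 4*(I*I) = 4*I²)
u = -231 (u = -6 + 3*(-5*15) = -6 + 3*(-75) = -6 - 225 = -231)
v(-6 + 1)*u = (4*(-6 + 1)²)*(-231) = (4*(-5)²)*(-231) = (4*25)*(-231) = 100*(-231) = -23100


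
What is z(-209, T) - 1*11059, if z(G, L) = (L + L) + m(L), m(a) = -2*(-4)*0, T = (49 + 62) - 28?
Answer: -10893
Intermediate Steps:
T = 83 (T = 111 - 28 = 83)
m(a) = 0 (m(a) = 8*0 = 0)
z(G, L) = 2*L (z(G, L) = (L + L) + 0 = 2*L + 0 = 2*L)
z(-209, T) - 1*11059 = 2*83 - 1*11059 = 166 - 11059 = -10893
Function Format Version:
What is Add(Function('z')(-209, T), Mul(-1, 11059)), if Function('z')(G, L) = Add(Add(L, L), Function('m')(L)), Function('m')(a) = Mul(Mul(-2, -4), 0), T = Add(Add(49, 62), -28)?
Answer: -10893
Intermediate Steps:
T = 83 (T = Add(111, -28) = 83)
Function('m')(a) = 0 (Function('m')(a) = Mul(8, 0) = 0)
Function('z')(G, L) = Mul(2, L) (Function('z')(G, L) = Add(Add(L, L), 0) = Add(Mul(2, L), 0) = Mul(2, L))
Add(Function('z')(-209, T), Mul(-1, 11059)) = Add(Mul(2, 83), Mul(-1, 11059)) = Add(166, -11059) = -10893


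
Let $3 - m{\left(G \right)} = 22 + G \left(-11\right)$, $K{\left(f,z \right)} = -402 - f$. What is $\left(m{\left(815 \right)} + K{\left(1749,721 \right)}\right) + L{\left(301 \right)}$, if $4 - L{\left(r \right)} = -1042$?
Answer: $7841$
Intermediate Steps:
$L{\left(r \right)} = 1046$ ($L{\left(r \right)} = 4 - -1042 = 4 + 1042 = 1046$)
$m{\left(G \right)} = -19 + 11 G$ ($m{\left(G \right)} = 3 - \left(22 + G \left(-11\right)\right) = 3 - \left(22 - 11 G\right) = 3 + \left(-22 + 11 G\right) = -19 + 11 G$)
$\left(m{\left(815 \right)} + K{\left(1749,721 \right)}\right) + L{\left(301 \right)} = \left(\left(-19 + 11 \cdot 815\right) - 2151\right) + 1046 = \left(\left(-19 + 8965\right) - 2151\right) + 1046 = \left(8946 - 2151\right) + 1046 = 6795 + 1046 = 7841$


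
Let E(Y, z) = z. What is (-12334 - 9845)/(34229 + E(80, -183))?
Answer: -22179/34046 ≈ -0.65144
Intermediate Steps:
(-12334 - 9845)/(34229 + E(80, -183)) = (-12334 - 9845)/(34229 - 183) = -22179/34046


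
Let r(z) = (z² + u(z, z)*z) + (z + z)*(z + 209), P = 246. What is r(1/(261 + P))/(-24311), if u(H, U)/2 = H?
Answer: -211931/6249118239 ≈ -3.3914e-5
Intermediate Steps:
u(H, U) = 2*H
r(z) = 3*z² + 2*z*(209 + z) (r(z) = (z² + (2*z)*z) + (z + z)*(z + 209) = (z² + 2*z²) + (2*z)*(209 + z) = 3*z² + 2*z*(209 + z))
r(1/(261 + P))/(-24311) = ((418 + 5/(261 + 246))/(261 + 246))/(-24311) = ((418 + 5/507)/507)*(-1/24311) = ((1/507)*(211931/507))*(-1/24311) = (211931/257049)*(-1/24311) = -211931/6249118239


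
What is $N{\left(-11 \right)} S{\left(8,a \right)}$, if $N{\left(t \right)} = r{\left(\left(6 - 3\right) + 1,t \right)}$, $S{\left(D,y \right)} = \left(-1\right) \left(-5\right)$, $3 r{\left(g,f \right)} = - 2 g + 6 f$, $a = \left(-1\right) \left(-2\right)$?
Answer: $- \frac{370}{3} \approx -123.33$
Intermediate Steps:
$a = 2$
$r{\left(g,f \right)} = 2 f - \frac{2 g}{3}$ ($r{\left(g,f \right)} = \frac{- 2 g + 6 f}{3} = 2 f - \frac{2 g}{3}$)
$S{\left(D,y \right)} = 5$
$N{\left(t \right)} = - \frac{8}{3} + 2 t$ ($N{\left(t \right)} = 2 t - \frac{2 \left(\left(6 - 3\right) + 1\right)}{3} = 2 t - \frac{2 \left(3 + 1\right)}{3} = 2 t - \frac{8}{3} = - \frac{8}{3} + 2 t$)
$N{\left(-11 \right)} S{\left(8,a \right)} = \left(- \frac{8}{3} + 2 \left(-11\right)\right) 5 = \left(- \frac{8}{3} - 22\right) 5 = \left(- \frac{74}{3}\right) 5 = - \frac{370}{3}$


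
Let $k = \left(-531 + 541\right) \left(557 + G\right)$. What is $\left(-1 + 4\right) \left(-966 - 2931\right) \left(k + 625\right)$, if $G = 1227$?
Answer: $-215874315$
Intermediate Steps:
$k = 17840$ ($k = \left(-531 + 541\right) \left(557 + 1227\right) = 10 \cdot 1784 = 17840$)
$\left(-1 + 4\right) \left(-966 - 2931\right) \left(k + 625\right) = \left(-1 + 4\right) \left(-966 - 2931\right) \left(17840 + 625\right) = 3 \left(\left(-3897\right) 18465\right) = 3 \left(-71958105\right) = -215874315$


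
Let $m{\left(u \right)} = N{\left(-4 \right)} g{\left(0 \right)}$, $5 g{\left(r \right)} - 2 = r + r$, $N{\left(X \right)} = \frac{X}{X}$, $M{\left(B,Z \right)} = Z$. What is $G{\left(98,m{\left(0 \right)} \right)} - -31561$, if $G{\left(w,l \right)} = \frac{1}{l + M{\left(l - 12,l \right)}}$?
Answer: $\frac{126249}{4} \approx 31562.0$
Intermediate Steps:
$N{\left(X \right)} = 1$
$g{\left(r \right)} = \frac{2}{5} + \frac{2 r}{5}$ ($g{\left(r \right)} = \frac{2}{5} + \frac{r + r}{5} = \frac{2}{5} + \frac{2 r}{5}$)
$m{\left(u \right)} = \frac{2}{5}$ ($m{\left(u \right)} = 1 \left(\frac{2}{5} + \frac{2}{5} \cdot 0\right) = 1 \left(\frac{2}{5} + 0\right) = 1 \cdot \frac{2}{5} = \frac{2}{5}$)
$G{\left(w,l \right)} = \frac{1}{2 l}$ ($G{\left(w,l \right)} = \frac{1}{l + l} = \frac{1}{2 l}$)
$G{\left(98,m{\left(0 \right)} \right)} - -31561 = \frac{1}{2 \cdot \frac{2}{5}} - -31561 = \frac{1}{2} \cdot \frac{5}{2} + 31561 = \frac{5}{4} + 31561 = \frac{126249}{4}$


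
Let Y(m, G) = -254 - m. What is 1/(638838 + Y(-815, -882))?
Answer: 1/639399 ≈ 1.5640e-6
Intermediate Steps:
1/(638838 + Y(-815, -882)) = 1/(638838 + (-254 - 1*(-815))) = 1/(638838 + (-254 + 815)) = 1/(638838 + 561) = 1/639399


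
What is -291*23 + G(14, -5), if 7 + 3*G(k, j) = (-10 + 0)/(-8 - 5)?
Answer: -87036/13 ≈ -6695.1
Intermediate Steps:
G(k, j) = -27/13 (G(k, j) = -7/3 + ((-10 + 0)/(-8 - 5))/3 = -7/3 + (-10/(-13))/3 = -7/3 + (-10*(-1/13))/3 = -7/3 + (⅓)*(10/13) = -7/3 + 10/39 = -27/13)
-291*23 + G(14, -5) = -291*23 - 27/13 = -6693 - 27/13 = -87036/13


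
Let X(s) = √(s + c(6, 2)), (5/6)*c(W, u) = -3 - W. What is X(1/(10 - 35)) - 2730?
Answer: -2730 + I*√271/5 ≈ -2730.0 + 3.2924*I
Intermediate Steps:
c(W, u) = -18/5 - 6*W/5 (c(W, u) = 6*(-3 - W)/5 = -18/5 - 6*W/5)
X(s) = √(-54/5 + s) (X(s) = √(s + (-18/5 - 6/5*6)) = √(s + (-18/5 - 36/5)) = √(s - 54/5) = √(-54/5 + s))
X(1/(10 - 35)) - 2730 = √(-270 + 25/(10 - 35))/5 - 2730 = √(-270 + 25/(-25))/5 - 2730 = √(-270 + 25*(-1/25))/5 - 2730 = √(-270 - 1)/5 - 2730 = √(-271)/5 - 2730 = (I*√271)/5 - 2730 = I*√271/5 - 2730 = -2730 + I*√271/5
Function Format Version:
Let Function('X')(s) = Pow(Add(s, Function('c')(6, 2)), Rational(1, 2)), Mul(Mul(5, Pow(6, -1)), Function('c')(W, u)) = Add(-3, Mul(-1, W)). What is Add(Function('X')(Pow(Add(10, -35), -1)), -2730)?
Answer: Add(-2730, Mul(Rational(1, 5), I, Pow(271, Rational(1, 2)))) ≈ Add(-2730.0, Mul(3.2924, I))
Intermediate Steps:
Function('c')(W, u) = Add(Rational(-18, 5), Mul(Rational(-6, 5), W)) (Function('c')(W, u) = Mul(Rational(6, 5), Add(-3, Mul(-1, W))) = Add(Rational(-18, 5), Mul(Rational(-6, 5), W)))
Function('X')(s) = Pow(Add(Rational(-54, 5), s), Rational(1, 2)) (Function('X')(s) = Pow(Add(s, Add(Rational(-18, 5), Mul(Rational(-6, 5), 6))), Rational(1, 2)) = Pow(Add(s, Add(Rational(-18, 5), Rational(-36, 5))), Rational(1, 2)) = Pow(Add(s, Rational(-54, 5)), Rational(1, 2)) = Pow(Add(Rational(-54, 5), s), Rational(1, 2)))
Add(Function('X')(Pow(Add(10, -35), -1)), -2730) = Add(Mul(Rational(1, 5), Pow(Add(-270, Mul(25, Pow(Add(10, -35), -1))), Rational(1, 2))), -2730) = Add(Mul(Rational(1, 5), Pow(Add(-270, Mul(25, Pow(-25, -1))), Rational(1, 2))), -2730) = Add(Mul(Rational(1, 5), Pow(Add(-270, Mul(25, Rational(-1, 25))), Rational(1, 2))), -2730) = Add(Mul(Rational(1, 5), Pow(Add(-270, -1), Rational(1, 2))), -2730) = Add(Mul(Rational(1, 5), Pow(-271, Rational(1, 2))), -2730) = Add(Mul(Rational(1, 5), Mul(I, Pow(271, Rational(1, 2)))), -2730) = Add(Mul(Rational(1, 5), I, Pow(271, Rational(1, 2))), -2730) = Add(-2730, Mul(Rational(1, 5), I, Pow(271, Rational(1, 2))))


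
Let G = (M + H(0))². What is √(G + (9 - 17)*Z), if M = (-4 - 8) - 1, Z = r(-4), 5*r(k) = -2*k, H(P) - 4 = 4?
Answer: √305/5 ≈ 3.4929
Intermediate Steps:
H(P) = 8 (H(P) = 4 + 4 = 8)
r(k) = -2*k/5 (r(k) = (-2*k)/5 = -2*k/5)
Z = 8/5 (Z = -⅖*(-4) = 8/5 ≈ 1.6000)
M = -13 (M = -12 - 1 = -13)
G = 25 (G = (-13 + 8)² = (-5)² = 25)
√(G + (9 - 17)*Z) = √(25 + (9 - 17)*(8/5)) = √(25 - 8*8/5) = √(25 - 64/5) = √(61/5) = √305/5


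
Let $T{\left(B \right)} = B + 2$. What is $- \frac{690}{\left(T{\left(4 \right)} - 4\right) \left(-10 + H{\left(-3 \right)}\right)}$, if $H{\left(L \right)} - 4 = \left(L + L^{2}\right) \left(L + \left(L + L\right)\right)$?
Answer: $\frac{23}{4} \approx 5.75$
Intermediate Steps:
$T{\left(B \right)} = 2 + B$
$H{\left(L \right)} = 4 + 3 L \left(L + L^{2}\right)$ ($H{\left(L \right)} = 4 + \left(L + L^{2}\right) \left(L + \left(L + L\right)\right) = 4 + \left(L + L^{2}\right) \left(L + 2 L\right) = 4 + \left(L + L^{2}\right) 3 L = 4 + 3 L \left(L + L^{2}\right)$)
$- \frac{690}{\left(T{\left(4 \right)} - 4\right) \left(-10 + H{\left(-3 \right)}\right)} = - \frac{690}{\left(\left(2 + 4\right) - 4\right) \left(-10 + \left(4 + 3 \left(-3\right)^{2} + 3 \left(-3\right)^{3}\right)\right)} = - \frac{690}{\left(6 - 4\right) \left(-10 + \left(4 + 3 \cdot 9 + 3 \left(-27\right)\right)\right)} = - \frac{690}{2 \left(-10 + \left(4 + 27 - 81\right)\right)} = - \frac{690}{2 \left(-10 - 50\right)} = - \frac{690}{2 \left(-60\right)} = - \frac{690}{-120} = \left(-690\right) \left(- \frac{1}{120}\right) = \frac{23}{4}$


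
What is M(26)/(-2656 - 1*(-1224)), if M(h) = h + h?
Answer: -13/358 ≈ -0.036313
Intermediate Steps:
M(h) = 2*h
M(26)/(-2656 - 1*(-1224)) = (2*26)/(-2656 - 1*(-1224)) = 52/(-2656 + 1224) = 52/(-1432) = 52*(-1/1432) = -13/358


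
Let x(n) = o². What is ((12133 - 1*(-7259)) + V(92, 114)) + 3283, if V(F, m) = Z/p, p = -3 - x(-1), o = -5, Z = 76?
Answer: 158706/7 ≈ 22672.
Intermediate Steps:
x(n) = 25 (x(n) = (-5)² = 25)
p = -28 (p = -3 - 1*25 = -3 - 25 = -28)
V(F, m) = -19/7 (V(F, m) = 76/(-28) = 76*(-1/28) = -19/7)
((12133 - 1*(-7259)) + V(92, 114)) + 3283 = ((12133 - 1*(-7259)) - 19/7) + 3283 = ((12133 + 7259) - 19/7) + 3283 = (19392 - 19/7) + 3283 = 135725/7 + 3283 = 158706/7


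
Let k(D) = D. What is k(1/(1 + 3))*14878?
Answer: 7439/2 ≈ 3719.5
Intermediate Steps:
k(1/(1 + 3))*14878 = 14878/(1 + 3) = 14878/4 = (¼)*14878 = 7439/2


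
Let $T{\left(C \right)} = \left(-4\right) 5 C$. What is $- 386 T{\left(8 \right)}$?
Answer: $61760$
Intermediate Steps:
$T{\left(C \right)} = - 20 C$
$- 386 T{\left(8 \right)} = - 386 \left(\left(-20\right) 8\right) = \left(-386\right) \left(-160\right) = 61760$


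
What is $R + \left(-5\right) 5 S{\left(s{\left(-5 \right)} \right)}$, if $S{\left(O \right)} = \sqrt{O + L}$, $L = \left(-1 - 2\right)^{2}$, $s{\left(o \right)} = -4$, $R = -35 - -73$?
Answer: $38 - 25 \sqrt{5} \approx -17.902$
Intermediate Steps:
$R = 38$ ($R = -35 + 73 = 38$)
$L = 9$ ($L = \left(-3\right)^{2} = 9$)
$S{\left(O \right)} = \sqrt{9 + O}$ ($S{\left(O \right)} = \sqrt{O + 9} = \sqrt{9 + O}$)
$R + \left(-5\right) 5 S{\left(s{\left(-5 \right)} \right)} = 38 + \left(-5\right) 5 \sqrt{9 - 4} = 38 - 25 \sqrt{5}$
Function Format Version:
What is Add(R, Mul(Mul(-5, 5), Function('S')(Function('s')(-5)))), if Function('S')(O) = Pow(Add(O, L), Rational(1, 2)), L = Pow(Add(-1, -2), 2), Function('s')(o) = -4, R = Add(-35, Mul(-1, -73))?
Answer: Add(38, Mul(-25, Pow(5, Rational(1, 2)))) ≈ -17.902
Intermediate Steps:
R = 38 (R = Add(-35, 73) = 38)
L = 9 (L = Pow(-3, 2) = 9)
Function('S')(O) = Pow(Add(9, O), Rational(1, 2)) (Function('S')(O) = Pow(Add(O, 9), Rational(1, 2)) = Pow(Add(9, O), Rational(1, 2)))
Add(R, Mul(Mul(-5, 5), Function('S')(Function('s')(-5)))) = Add(38, Mul(Mul(-5, 5), Pow(Add(9, -4), Rational(1, 2)))) = Add(38, Mul(-25, Pow(5, Rational(1, 2))))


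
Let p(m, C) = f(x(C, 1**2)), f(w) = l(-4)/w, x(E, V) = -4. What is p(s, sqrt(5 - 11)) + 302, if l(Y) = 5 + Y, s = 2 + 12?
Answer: 1207/4 ≈ 301.75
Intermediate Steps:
s = 14
f(w) = 1/w (f(w) = (5 - 4)/w = 1/w)
p(m, C) = -1/4 (p(m, C) = 1/(-4) = -1/4)
p(s, sqrt(5 - 11)) + 302 = -1/4 + 302 = 1207/4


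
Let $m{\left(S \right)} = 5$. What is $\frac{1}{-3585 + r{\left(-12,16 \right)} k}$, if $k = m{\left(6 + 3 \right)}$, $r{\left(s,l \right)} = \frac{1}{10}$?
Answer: $- \frac{2}{7169} \approx -0.00027898$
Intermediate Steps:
$r{\left(s,l \right)} = \frac{1}{10}$
$k = 5$
$\frac{1}{-3585 + r{\left(-12,16 \right)} k} = \frac{1}{-3585 + \frac{1}{10} \cdot 5} = \frac{1}{-3585 + \frac{1}{2}} = \frac{1}{- \frac{7169}{2}} = - \frac{2}{7169}$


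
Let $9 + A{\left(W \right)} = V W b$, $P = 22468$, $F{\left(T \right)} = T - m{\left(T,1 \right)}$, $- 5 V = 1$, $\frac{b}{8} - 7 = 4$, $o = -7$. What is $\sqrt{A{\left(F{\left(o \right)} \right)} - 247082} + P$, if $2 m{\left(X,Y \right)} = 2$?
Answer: $22468 + \frac{7 i \sqrt{125995}}{5} \approx 22468.0 + 496.94 i$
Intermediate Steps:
$b = 88$ ($b = 56 + 8 \cdot 4 = 56 + 32 = 88$)
$m{\left(X,Y \right)} = 1$ ($m{\left(X,Y \right)} = \frac{1}{2} \cdot 2 = 1$)
$V = - \frac{1}{5}$ ($V = \left(- \frac{1}{5}\right) 1 = - \frac{1}{5} \approx -0.2$)
$F{\left(T \right)} = -1 + T$ ($F{\left(T \right)} = T - 1 = -1 + T$)
$A{\left(W \right)} = -9 - \frac{88 W}{5}$ ($A{\left(W \right)} = -9 + - \frac{W}{5} \cdot 88 = -9 - \frac{88 W}{5}$)
$\sqrt{A{\left(F{\left(o \right)} \right)} - 247082} + P = \sqrt{\left(-9 - \frac{88 \left(-1 - 7\right)}{5}\right) - 247082} + 22468 = \sqrt{\left(-9 - - \frac{704}{5}\right) - 247082} + 22468 = \sqrt{\left(-9 + \frac{704}{5}\right) - 247082} + 22468 = \sqrt{\frac{659}{5} - 247082} + 22468 = \sqrt{- \frac{1234751}{5}} + 22468 = \frac{7 i \sqrt{125995}}{5} + 22468 = 22468 + \frac{7 i \sqrt{125995}}{5}$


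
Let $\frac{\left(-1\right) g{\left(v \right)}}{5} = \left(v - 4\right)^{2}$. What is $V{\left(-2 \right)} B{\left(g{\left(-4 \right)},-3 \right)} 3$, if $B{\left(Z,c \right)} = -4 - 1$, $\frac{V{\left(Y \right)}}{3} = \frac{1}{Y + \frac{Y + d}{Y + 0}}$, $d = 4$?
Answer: $15$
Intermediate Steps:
$g{\left(v \right)} = - 5 \left(-4 + v\right)^{2}$ ($g{\left(v \right)} = - 5 \left(v - 4\right)^{2} = - 5 \left(-4 + v\right)^{2}$)
$V{\left(Y \right)} = \frac{3}{Y + \frac{4 + Y}{Y}}$ ($V{\left(Y \right)} = \frac{3}{Y + \frac{Y + 4}{Y + 0}} = \frac{3}{Y + \frac{4 + Y}{Y}}$)
$B{\left(Z,c \right)} = -5$ ($B{\left(Z,c \right)} = -4 - 1 = -5$)
$V{\left(-2 \right)} B{\left(g{\left(-4 \right)},-3 \right)} 3 = 3 \left(-2\right) \frac{1}{4 - 2 + \left(-2\right)^{2}} \left(-5\right) 3 = 3 \left(-2\right) \frac{1}{4 - 2 + 4} \left(-5\right) 3 = 3 \left(-2\right) \frac{1}{6} \left(-5\right) 3 = \left(-1\right) \left(-5\right) 3 = 5 \cdot 3 = 15$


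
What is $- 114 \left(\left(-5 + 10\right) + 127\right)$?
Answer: $-15048$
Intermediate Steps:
$- 114 \left(\left(-5 + 10\right) + 127\right) = - 114 \left(5 + 127\right) = \left(-114\right) 132 = -15048$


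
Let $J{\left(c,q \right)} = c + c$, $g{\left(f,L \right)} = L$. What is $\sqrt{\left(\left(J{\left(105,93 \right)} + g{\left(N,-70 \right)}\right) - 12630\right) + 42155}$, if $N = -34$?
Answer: $\sqrt{29665} \approx 172.24$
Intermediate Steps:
$J{\left(c,q \right)} = 2 c$
$\sqrt{\left(\left(J{\left(105,93 \right)} + g{\left(N,-70 \right)}\right) - 12630\right) + 42155} = \sqrt{\left(\left(2 \cdot 105 - 70\right) - 12630\right) + 42155} = \sqrt{\left(\left(210 - 70\right) - 12630\right) + 42155} = \sqrt{\left(140 - 12630\right) + 42155} = \sqrt{-12490 + 42155} = \sqrt{29665}$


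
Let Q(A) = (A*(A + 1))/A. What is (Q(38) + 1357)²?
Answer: 1948816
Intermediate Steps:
Q(A) = 1 + A (Q(A) = (A*(1 + A))/A = 1 + A)
(Q(38) + 1357)² = ((1 + 38) + 1357)² = (39 + 1357)² = 1396² = 1948816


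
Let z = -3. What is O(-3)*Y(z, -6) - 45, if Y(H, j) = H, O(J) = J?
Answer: -36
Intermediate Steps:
O(-3)*Y(z, -6) - 45 = -3*(-3) - 45 = 9 - 45 = -36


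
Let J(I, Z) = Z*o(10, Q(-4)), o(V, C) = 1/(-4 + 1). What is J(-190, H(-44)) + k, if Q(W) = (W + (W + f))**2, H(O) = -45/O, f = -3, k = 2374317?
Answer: 104469933/44 ≈ 2.3743e+6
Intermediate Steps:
Q(W) = (-3 + 2*W)**2 (Q(W) = (W + (W - 3))**2 = (W + (-3 + W))**2 = (-3 + 2*W)**2)
o(V, C) = -1/3 (o(V, C) = 1/(-3) = -1/3)
J(I, Z) = -Z/3 (J(I, Z) = Z*(-1/3) = -Z/3)
J(-190, H(-44)) + k = -(-15)/(-44) + 2374317 = -(-15)*(-1)/44 + 2374317 = -1/3*45/44 + 2374317 = -15/44 + 2374317 = 104469933/44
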